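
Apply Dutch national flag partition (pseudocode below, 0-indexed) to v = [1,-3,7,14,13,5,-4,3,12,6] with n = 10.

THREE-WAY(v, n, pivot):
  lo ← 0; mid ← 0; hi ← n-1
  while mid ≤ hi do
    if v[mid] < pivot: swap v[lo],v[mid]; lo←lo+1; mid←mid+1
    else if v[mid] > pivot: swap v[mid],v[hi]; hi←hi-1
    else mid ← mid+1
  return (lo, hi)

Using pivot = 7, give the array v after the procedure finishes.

[1,-3,6,3,5,-4,7,12,13,14]

pivot = 7; lo=0, mid=0, hi=9
v[mid]=1<7: swap v[0],v[0]; lo=1,mid=1 → [1,-3,7,14,13,5,-4,3,12,6]
v[mid]=-3<7: swap v[1],v[1]; lo=2,mid=2 → [1,-3,7,14,13,5,-4,3,12,6]
v[mid]=7=7: mid=3
v[mid]=14>7: swap v[3],v[9]; hi=8 → [1,-3,7,6,13,5,-4,3,12,14]
v[mid]=6<7: swap v[2],v[3]; lo=3,mid=4 → [1,-3,6,7,13,5,-4,3,12,14]
v[mid]=13>7: swap v[4],v[8]; hi=7 → [1,-3,6,7,12,5,-4,3,13,14]
v[mid]=12>7: swap v[4],v[7]; hi=6 → [1,-3,6,7,3,5,-4,12,13,14]
v[mid]=3<7: swap v[3],v[4]; lo=4,mid=5 → [1,-3,6,3,7,5,-4,12,13,14]
v[mid]=5<7: swap v[4],v[5]; lo=5,mid=6 → [1,-3,6,3,5,7,-4,12,13,14]
v[mid]=-4<7: swap v[5],v[6]; lo=6,mid=7 → [1,-3,6,3,5,-4,7,12,13,14]
end: lo=6, hi=6; v = [1,-3,6,3,5,-4,7,12,13,14]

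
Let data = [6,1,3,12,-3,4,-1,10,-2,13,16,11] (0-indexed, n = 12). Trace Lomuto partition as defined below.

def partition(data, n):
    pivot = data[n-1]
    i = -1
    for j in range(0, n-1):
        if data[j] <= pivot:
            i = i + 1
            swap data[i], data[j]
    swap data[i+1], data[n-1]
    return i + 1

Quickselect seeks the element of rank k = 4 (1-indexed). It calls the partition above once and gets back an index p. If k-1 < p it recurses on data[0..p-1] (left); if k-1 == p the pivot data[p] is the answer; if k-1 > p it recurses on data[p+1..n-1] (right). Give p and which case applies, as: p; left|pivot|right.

8; left

pivot = data[11] = 11; i = -1
j=0: data[0]=6 ≤ 11 → i=0, swap data[0],data[0] (no change) → [6,1,3,12,-3,4,-1,10,-2,13,16,11]
j=1: data[1]=1 ≤ 11 → i=1, swap data[1],data[1] (no change) → [6,1,3,12,-3,4,-1,10,-2,13,16,11]
j=2: data[2]=3 ≤ 11 → i=2, swap data[2],data[2] (no change) → [6,1,3,12,-3,4,-1,10,-2,13,16,11]
j=3: data[3]=12 > 11 → no swap
j=4: data[4]=-3 ≤ 11 → i=3, swap data[3],data[4] → [6,1,3,-3,12,4,-1,10,-2,13,16,11]
j=5: data[5]=4 ≤ 11 → i=4, swap data[4],data[5] → [6,1,3,-3,4,12,-1,10,-2,13,16,11]
j=6: data[6]=-1 ≤ 11 → i=5, swap data[5],data[6] → [6,1,3,-3,4,-1,12,10,-2,13,16,11]
j=7: data[7]=10 ≤ 11 → i=6, swap data[6],data[7] → [6,1,3,-3,4,-1,10,12,-2,13,16,11]
j=8: data[8]=-2 ≤ 11 → i=7, swap data[7],data[8] → [6,1,3,-3,4,-1,10,-2,12,13,16,11]
j=9: data[9]=13 > 11 → no swap
j=10: data[10]=16 > 11 → no swap
final swap data[8],data[11] → [6,1,3,-3,4,-1,10,-2,11,13,16,12]; return 8
p = 8; k-1 = 3 < 8 ⇒ left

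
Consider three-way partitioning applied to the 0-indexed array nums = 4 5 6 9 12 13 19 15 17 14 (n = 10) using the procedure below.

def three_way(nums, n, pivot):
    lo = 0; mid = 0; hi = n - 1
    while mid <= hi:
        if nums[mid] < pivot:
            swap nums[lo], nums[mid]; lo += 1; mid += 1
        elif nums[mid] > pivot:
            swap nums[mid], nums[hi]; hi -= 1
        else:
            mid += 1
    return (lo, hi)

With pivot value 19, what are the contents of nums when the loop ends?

lo=0 mid=0 hi=9
4<19: swap(0,0), lo=1 mid=1 ⇒ 4 5 6 9 12 13 19 15 17 14
5<19: swap(1,1), lo=2 mid=2 ⇒ 4 5 6 9 12 13 19 15 17 14
6<19: swap(2,2), lo=3 mid=3 ⇒ 4 5 6 9 12 13 19 15 17 14
9<19: swap(3,3), lo=4 mid=4 ⇒ 4 5 6 9 12 13 19 15 17 14
12<19: swap(4,4), lo=5 mid=5 ⇒ 4 5 6 9 12 13 19 15 17 14
13<19: swap(5,5), lo=6 mid=6 ⇒ 4 5 6 9 12 13 19 15 17 14
19=19: mid=7
15<19: swap(6,7), lo=7 mid=8 ⇒ 4 5 6 9 12 13 15 19 17 14
17<19: swap(7,8), lo=8 mid=9 ⇒ 4 5 6 9 12 13 15 17 19 14
14<19: swap(8,9), lo=9 mid=10 ⇒ 4 5 6 9 12 13 15 17 14 19
done. lo=9 hi=9; nums=4 5 6 9 12 13 15 17 14 19

4 5 6 9 12 13 15 17 14 19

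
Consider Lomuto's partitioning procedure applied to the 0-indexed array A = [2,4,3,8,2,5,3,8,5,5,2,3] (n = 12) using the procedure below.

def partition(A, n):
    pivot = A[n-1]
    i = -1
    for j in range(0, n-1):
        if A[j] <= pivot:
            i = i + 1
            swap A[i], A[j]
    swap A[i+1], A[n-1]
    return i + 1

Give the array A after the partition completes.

[2,3,2,3,2,3,8,8,5,5,4,5]

pivot = A[11] = 3; i = -1
j=0: A[0]=2 ≤ 3 → i=0, swap A[0],A[0] (no change) → [2,4,3,8,2,5,3,8,5,5,2,3]
j=1: A[1]=4 > 3 → no swap
j=2: A[2]=3 ≤ 3 → i=1, swap A[1],A[2] → [2,3,4,8,2,5,3,8,5,5,2,3]
j=3: A[3]=8 > 3 → no swap
j=4: A[4]=2 ≤ 3 → i=2, swap A[2],A[4] → [2,3,2,8,4,5,3,8,5,5,2,3]
j=5: A[5]=5 > 3 → no swap
j=6: A[6]=3 ≤ 3 → i=3, swap A[3],A[6] → [2,3,2,3,4,5,8,8,5,5,2,3]
j=7: A[7]=8 > 3 → no swap
j=8: A[8]=5 > 3 → no swap
j=9: A[9]=5 > 3 → no swap
j=10: A[10]=2 ≤ 3 → i=4, swap A[4],A[10] → [2,3,2,3,2,5,8,8,5,5,4,3]
final swap A[5],A[11] → [2,3,2,3,2,3,8,8,5,5,4,5]; return 5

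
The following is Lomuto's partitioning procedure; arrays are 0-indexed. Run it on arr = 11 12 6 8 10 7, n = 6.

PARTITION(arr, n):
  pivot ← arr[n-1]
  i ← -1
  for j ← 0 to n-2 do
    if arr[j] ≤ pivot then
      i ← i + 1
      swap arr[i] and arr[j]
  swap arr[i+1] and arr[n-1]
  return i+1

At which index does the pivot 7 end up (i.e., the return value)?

pivot = arr[5] = 7; i = -1
j=0: arr[0]=11 > 7 → no swap
j=1: arr[1]=12 > 7 → no swap
j=2: arr[2]=6 ≤ 7 → i=0, swap arr[0],arr[2] → 6 12 11 8 10 7
j=3: arr[3]=8 > 7 → no swap
j=4: arr[4]=10 > 7 → no swap
final swap arr[1],arr[5] → 6 7 11 8 10 12; return 1

1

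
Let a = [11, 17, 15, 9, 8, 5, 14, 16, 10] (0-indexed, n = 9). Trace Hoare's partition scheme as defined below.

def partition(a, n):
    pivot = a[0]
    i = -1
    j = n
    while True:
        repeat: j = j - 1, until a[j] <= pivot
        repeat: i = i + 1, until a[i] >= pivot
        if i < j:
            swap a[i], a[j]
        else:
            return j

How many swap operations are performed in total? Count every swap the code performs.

pivot = a[0] = 11; i = -1, j = 9
j→8 (a[8]=10≤11), i→0 (a[0]=11≥11); i<j, swap → [10, 17, 15, 9, 8, 5, 14, 16, 11]
j→5 (a[5]=5≤11), i→1 (a[1]=17≥11); i<j, swap → [10, 5, 15, 9, 8, 17, 14, 16, 11]
j→4 (a[4]=8≤11), i→2 (a[2]=15≥11); i<j, swap → [10, 5, 8, 9, 15, 17, 14, 16, 11]
j→3, i→4; i≥j, return j=3. a = [10, 5, 8, 9, 15, 17, 14, 16, 11]

3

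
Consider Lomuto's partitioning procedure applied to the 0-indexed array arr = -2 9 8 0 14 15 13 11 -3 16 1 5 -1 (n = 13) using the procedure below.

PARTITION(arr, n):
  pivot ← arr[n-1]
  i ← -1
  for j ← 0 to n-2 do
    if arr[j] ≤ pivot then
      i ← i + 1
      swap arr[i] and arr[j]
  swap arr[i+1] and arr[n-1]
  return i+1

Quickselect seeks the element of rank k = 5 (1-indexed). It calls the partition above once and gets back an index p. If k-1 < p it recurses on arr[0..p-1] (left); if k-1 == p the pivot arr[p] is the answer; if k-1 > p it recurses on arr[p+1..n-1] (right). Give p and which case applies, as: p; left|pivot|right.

2; right

pivot = arr[12] = -1; i = -1
j=0: arr[0]=-2 ≤ -1 → i=0, swap arr[0],arr[0] (no change) → -2 9 8 0 14 15 13 11 -3 16 1 5 -1
j=1: arr[1]=9 > -1 → no swap
j=2: arr[2]=8 > -1 → no swap
j=3: arr[3]=0 > -1 → no swap
j=4: arr[4]=14 > -1 → no swap
j=5: arr[5]=15 > -1 → no swap
j=6: arr[6]=13 > -1 → no swap
j=7: arr[7]=11 > -1 → no swap
j=8: arr[8]=-3 ≤ -1 → i=1, swap arr[1],arr[8] → -2 -3 8 0 14 15 13 11 9 16 1 5 -1
j=9: arr[9]=16 > -1 → no swap
j=10: arr[10]=1 > -1 → no swap
j=11: arr[11]=5 > -1 → no swap
final swap arr[2],arr[12] → -2 -3 -1 0 14 15 13 11 9 16 1 5 8; return 2
p = 2; k-1 = 4 > 2 ⇒ right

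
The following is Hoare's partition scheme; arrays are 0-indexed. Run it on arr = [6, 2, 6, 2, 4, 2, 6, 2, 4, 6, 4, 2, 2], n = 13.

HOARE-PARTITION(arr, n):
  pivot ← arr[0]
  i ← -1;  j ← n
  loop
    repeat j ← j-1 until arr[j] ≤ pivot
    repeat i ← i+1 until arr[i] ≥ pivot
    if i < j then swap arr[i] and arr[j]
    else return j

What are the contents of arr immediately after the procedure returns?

[2, 2, 2, 2, 4, 2, 4, 2, 4, 6, 6, 6, 6]

pivot=6
j stops at 12 (2), i stops at 0 (6); swap ⇒ [2, 2, 6, 2, 4, 2, 6, 2, 4, 6, 4, 2, 6]
j stops at 11 (2), i stops at 2 (6); swap ⇒ [2, 2, 2, 2, 4, 2, 6, 2, 4, 6, 4, 6, 6]
j stops at 10 (4), i stops at 6 (6); swap ⇒ [2, 2, 2, 2, 4, 2, 4, 2, 4, 6, 6, 6, 6]
j stops at 9, i stops at 9; i≥j ⇒ return 9. arr=[2, 2, 2, 2, 4, 2, 4, 2, 4, 6, 6, 6, 6]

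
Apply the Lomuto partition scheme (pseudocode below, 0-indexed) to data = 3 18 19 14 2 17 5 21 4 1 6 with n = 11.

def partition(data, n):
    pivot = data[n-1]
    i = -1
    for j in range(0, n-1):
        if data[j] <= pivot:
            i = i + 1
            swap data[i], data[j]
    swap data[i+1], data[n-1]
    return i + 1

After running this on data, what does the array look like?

3 2 5 4 1 6 19 21 14 18 17

pivot = data[10] = 6; i = -1
j=0: data[0]=3 ≤ 6 → i=0, swap data[0],data[0] (no change) → 3 18 19 14 2 17 5 21 4 1 6
j=1: data[1]=18 > 6 → no swap
j=2: data[2]=19 > 6 → no swap
j=3: data[3]=14 > 6 → no swap
j=4: data[4]=2 ≤ 6 → i=1, swap data[1],data[4] → 3 2 19 14 18 17 5 21 4 1 6
j=5: data[5]=17 > 6 → no swap
j=6: data[6]=5 ≤ 6 → i=2, swap data[2],data[6] → 3 2 5 14 18 17 19 21 4 1 6
j=7: data[7]=21 > 6 → no swap
j=8: data[8]=4 ≤ 6 → i=3, swap data[3],data[8] → 3 2 5 4 18 17 19 21 14 1 6
j=9: data[9]=1 ≤ 6 → i=4, swap data[4],data[9] → 3 2 5 4 1 17 19 21 14 18 6
final swap data[5],data[10] → 3 2 5 4 1 6 19 21 14 18 17; return 5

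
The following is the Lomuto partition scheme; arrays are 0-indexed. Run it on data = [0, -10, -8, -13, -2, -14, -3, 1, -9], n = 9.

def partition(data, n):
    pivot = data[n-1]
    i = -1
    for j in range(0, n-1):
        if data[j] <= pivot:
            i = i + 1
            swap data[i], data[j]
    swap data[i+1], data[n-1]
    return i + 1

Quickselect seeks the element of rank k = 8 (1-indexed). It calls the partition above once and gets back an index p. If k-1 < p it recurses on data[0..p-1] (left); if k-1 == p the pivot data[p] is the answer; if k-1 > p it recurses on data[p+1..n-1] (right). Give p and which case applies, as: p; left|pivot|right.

pivot = data[8] = -9; i = -1
j=0: data[0]=0 > -9 → no swap
j=1: data[1]=-10 ≤ -9 → i=0, swap data[0],data[1] → [-10, 0, -8, -13, -2, -14, -3, 1, -9]
j=2: data[2]=-8 > -9 → no swap
j=3: data[3]=-13 ≤ -9 → i=1, swap data[1],data[3] → [-10, -13, -8, 0, -2, -14, -3, 1, -9]
j=4: data[4]=-2 > -9 → no swap
j=5: data[5]=-14 ≤ -9 → i=2, swap data[2],data[5] → [-10, -13, -14, 0, -2, -8, -3, 1, -9]
j=6: data[6]=-3 > -9 → no swap
j=7: data[7]=1 > -9 → no swap
final swap data[3],data[8] → [-10, -13, -14, -9, -2, -8, -3, 1, 0]; return 3
p = 3; k-1 = 7 > 3 ⇒ right

3; right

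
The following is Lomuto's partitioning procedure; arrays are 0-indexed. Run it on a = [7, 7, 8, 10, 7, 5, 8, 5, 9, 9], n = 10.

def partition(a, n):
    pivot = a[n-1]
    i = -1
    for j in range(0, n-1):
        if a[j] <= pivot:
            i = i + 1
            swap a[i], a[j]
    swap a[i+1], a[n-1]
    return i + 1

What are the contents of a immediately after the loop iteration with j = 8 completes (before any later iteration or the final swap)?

[7, 7, 8, 7, 5, 8, 5, 9, 10, 9]

pivot = a[9] = 9; i = -1
j=0: a[0]=7 ≤ 9 → i=0, swap a[0],a[0] (no change) → [7, 7, 8, 10, 7, 5, 8, 5, 9, 9]
j=1: a[1]=7 ≤ 9 → i=1, swap a[1],a[1] (no change) → [7, 7, 8, 10, 7, 5, 8, 5, 9, 9]
j=2: a[2]=8 ≤ 9 → i=2, swap a[2],a[2] (no change) → [7, 7, 8, 10, 7, 5, 8, 5, 9, 9]
j=3: a[3]=10 > 9 → no swap
j=4: a[4]=7 ≤ 9 → i=3, swap a[3],a[4] → [7, 7, 8, 7, 10, 5, 8, 5, 9, 9]
j=5: a[5]=5 ≤ 9 → i=4, swap a[4],a[5] → [7, 7, 8, 7, 5, 10, 8, 5, 9, 9]
j=6: a[6]=8 ≤ 9 → i=5, swap a[5],a[6] → [7, 7, 8, 7, 5, 8, 10, 5, 9, 9]
j=7: a[7]=5 ≤ 9 → i=6, swap a[6],a[7] → [7, 7, 8, 7, 5, 8, 5, 10, 9, 9]
j=8: a[8]=9 ≤ 9 → i=7, swap a[7],a[8] → [7, 7, 8, 7, 5, 8, 5, 9, 10, 9]
(after j=8) a = [7, 7, 8, 7, 5, 8, 5, 9, 10, 9]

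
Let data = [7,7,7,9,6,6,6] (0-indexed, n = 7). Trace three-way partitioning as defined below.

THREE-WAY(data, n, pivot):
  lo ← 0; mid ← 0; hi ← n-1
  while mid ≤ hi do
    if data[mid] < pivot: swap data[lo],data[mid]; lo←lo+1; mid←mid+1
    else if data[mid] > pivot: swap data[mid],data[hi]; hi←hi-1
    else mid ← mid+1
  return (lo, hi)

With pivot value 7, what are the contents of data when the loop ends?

pivot = 7; lo=0, mid=0, hi=6
data[mid]=7=7: mid=1
data[mid]=7=7: mid=2
data[mid]=7=7: mid=3
data[mid]=9>7: swap data[3],data[6]; hi=5 → [7,7,7,6,6,6,9]
data[mid]=6<7: swap data[0],data[3]; lo=1,mid=4 → [6,7,7,7,6,6,9]
data[mid]=6<7: swap data[1],data[4]; lo=2,mid=5 → [6,6,7,7,7,6,9]
data[mid]=6<7: swap data[2],data[5]; lo=3,mid=6 → [6,6,6,7,7,7,9]
end: lo=3, hi=5; data = [6,6,6,7,7,7,9]

[6,6,6,7,7,7,9]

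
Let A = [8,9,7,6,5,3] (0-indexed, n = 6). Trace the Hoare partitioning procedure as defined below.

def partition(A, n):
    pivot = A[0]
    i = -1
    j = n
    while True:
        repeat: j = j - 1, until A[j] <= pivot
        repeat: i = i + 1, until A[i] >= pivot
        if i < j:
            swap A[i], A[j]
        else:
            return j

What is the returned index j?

pivot=8
j stops at 5 (3), i stops at 0 (8); swap ⇒ [3,9,7,6,5,8]
j stops at 4 (5), i stops at 1 (9); swap ⇒ [3,5,7,6,9,8]
j stops at 3, i stops at 4; i≥j ⇒ return 3. A=[3,5,7,6,9,8]

3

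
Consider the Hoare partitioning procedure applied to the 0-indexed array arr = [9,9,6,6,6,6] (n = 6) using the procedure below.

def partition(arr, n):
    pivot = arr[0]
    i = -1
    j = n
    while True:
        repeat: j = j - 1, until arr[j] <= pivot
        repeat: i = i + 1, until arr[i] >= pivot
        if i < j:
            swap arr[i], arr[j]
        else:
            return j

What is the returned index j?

pivot = arr[0] = 9; i = -1, j = 6
j→5 (arr[5]=6≤9), i→0 (arr[0]=9≥9); i<j, swap → [6,9,6,6,6,9]
j→4 (arr[4]=6≤9), i→1 (arr[1]=9≥9); i<j, swap → [6,6,6,6,9,9]
j→3, i→4; i≥j, return j=3. arr = [6,6,6,6,9,9]

3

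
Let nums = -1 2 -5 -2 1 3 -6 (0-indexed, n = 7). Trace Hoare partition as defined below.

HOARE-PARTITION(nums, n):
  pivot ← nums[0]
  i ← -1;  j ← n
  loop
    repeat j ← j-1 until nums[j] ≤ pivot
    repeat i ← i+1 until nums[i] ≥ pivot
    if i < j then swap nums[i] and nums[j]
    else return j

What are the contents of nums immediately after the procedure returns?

pivot=-1
j stops at 6 (-6), i stops at 0 (-1); swap ⇒ -6 2 -5 -2 1 3 -1
j stops at 3 (-2), i stops at 1 (2); swap ⇒ -6 -2 -5 2 1 3 -1
j stops at 2, i stops at 3; i≥j ⇒ return 2. nums=-6 -2 -5 2 1 3 -1

-6 -2 -5 2 1 3 -1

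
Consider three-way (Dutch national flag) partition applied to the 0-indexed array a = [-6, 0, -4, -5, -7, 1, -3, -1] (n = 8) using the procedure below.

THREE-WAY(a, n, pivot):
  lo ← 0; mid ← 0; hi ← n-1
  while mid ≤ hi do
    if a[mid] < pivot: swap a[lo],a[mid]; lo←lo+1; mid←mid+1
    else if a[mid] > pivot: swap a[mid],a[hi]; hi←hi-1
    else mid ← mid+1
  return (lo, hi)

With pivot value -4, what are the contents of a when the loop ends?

pivot = -4; lo=0, mid=0, hi=7
a[mid]=-6<-4: swap a[0],a[0]; lo=1,mid=1 → [-6, 0, -4, -5, -7, 1, -3, -1]
a[mid]=0>-4: swap a[1],a[7]; hi=6 → [-6, -1, -4, -5, -7, 1, -3, 0]
a[mid]=-1>-4: swap a[1],a[6]; hi=5 → [-6, -3, -4, -5, -7, 1, -1, 0]
a[mid]=-3>-4: swap a[1],a[5]; hi=4 → [-6, 1, -4, -5, -7, -3, -1, 0]
a[mid]=1>-4: swap a[1],a[4]; hi=3 → [-6, -7, -4, -5, 1, -3, -1, 0]
a[mid]=-7<-4: swap a[1],a[1]; lo=2,mid=2 → [-6, -7, -4, -5, 1, -3, -1, 0]
a[mid]=-4=-4: mid=3
a[mid]=-5<-4: swap a[2],a[3]; lo=3,mid=4 → [-6, -7, -5, -4, 1, -3, -1, 0]
end: lo=3, hi=3; a = [-6, -7, -5, -4, 1, -3, -1, 0]

[-6, -7, -5, -4, 1, -3, -1, 0]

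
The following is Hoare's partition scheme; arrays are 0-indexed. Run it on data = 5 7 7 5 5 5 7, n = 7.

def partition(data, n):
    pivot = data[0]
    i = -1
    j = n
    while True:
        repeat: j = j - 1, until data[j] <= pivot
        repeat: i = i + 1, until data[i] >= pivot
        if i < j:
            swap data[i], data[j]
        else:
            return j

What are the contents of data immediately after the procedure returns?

pivot = data[0] = 5; i = -1, j = 7
j→5 (data[5]=5≤5), i→0 (data[0]=5≥5); i<j, swap → 5 7 7 5 5 5 7
j→4 (data[4]=5≤5), i→1 (data[1]=7≥5); i<j, swap → 5 5 7 5 7 5 7
j→3 (data[3]=5≤5), i→2 (data[2]=7≥5); i<j, swap → 5 5 5 7 7 5 7
j→2, i→3; i≥j, return j=2. data = 5 5 5 7 7 5 7

5 5 5 7 7 5 7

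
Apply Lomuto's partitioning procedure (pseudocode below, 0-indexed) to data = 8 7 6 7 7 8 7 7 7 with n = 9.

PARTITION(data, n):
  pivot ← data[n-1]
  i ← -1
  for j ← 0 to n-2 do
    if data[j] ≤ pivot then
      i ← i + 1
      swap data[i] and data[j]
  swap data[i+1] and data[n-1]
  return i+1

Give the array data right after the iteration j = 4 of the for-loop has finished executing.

pivot = data[8] = 7; i = -1
j=0: data[0]=8 > 7 → no swap
j=1: data[1]=7 ≤ 7 → i=0, swap data[0],data[1] → 7 8 6 7 7 8 7 7 7
j=2: data[2]=6 ≤ 7 → i=1, swap data[1],data[2] → 7 6 8 7 7 8 7 7 7
j=3: data[3]=7 ≤ 7 → i=2, swap data[2],data[3] → 7 6 7 8 7 8 7 7 7
j=4: data[4]=7 ≤ 7 → i=3, swap data[3],data[4] → 7 6 7 7 8 8 7 7 7
(after j=4) data = 7 6 7 7 8 8 7 7 7

7 6 7 7 8 8 7 7 7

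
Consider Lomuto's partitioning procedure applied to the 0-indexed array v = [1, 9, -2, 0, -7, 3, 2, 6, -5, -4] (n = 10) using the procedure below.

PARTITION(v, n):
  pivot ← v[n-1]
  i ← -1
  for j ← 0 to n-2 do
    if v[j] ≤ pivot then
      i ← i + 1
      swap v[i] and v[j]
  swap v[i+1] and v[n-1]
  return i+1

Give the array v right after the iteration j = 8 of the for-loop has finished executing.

pivot = v[9] = -4; i = -1
j=0: v[0]=1 > -4 → no swap
j=1: v[1]=9 > -4 → no swap
j=2: v[2]=-2 > -4 → no swap
j=3: v[3]=0 > -4 → no swap
j=4: v[4]=-7 ≤ -4 → i=0, swap v[0],v[4] → [-7, 9, -2, 0, 1, 3, 2, 6, -5, -4]
j=5: v[5]=3 > -4 → no swap
j=6: v[6]=2 > -4 → no swap
j=7: v[7]=6 > -4 → no swap
j=8: v[8]=-5 ≤ -4 → i=1, swap v[1],v[8] → [-7, -5, -2, 0, 1, 3, 2, 6, 9, -4]
(after j=8) v = [-7, -5, -2, 0, 1, 3, 2, 6, 9, -4]

[-7, -5, -2, 0, 1, 3, 2, 6, 9, -4]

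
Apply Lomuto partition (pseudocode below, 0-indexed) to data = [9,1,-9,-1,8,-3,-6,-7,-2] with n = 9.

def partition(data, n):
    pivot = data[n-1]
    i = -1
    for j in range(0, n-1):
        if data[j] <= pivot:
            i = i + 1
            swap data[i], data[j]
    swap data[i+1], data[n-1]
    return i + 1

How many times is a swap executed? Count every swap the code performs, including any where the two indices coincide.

5

pivot=-2, i=-1
j=0: 9>-2, skip
j=1: 1>-2, skip
j=2: -9≤-2, i=0, swap(0,2) ⇒ [-9,1,9,-1,8,-3,-6,-7,-2]
j=3: -1>-2, skip
j=4: 8>-2, skip
j=5: -3≤-2, i=1, swap(1,5) ⇒ [-9,-3,9,-1,8,1,-6,-7,-2]
j=6: -6≤-2, i=2, swap(2,6) ⇒ [-9,-3,-6,-1,8,1,9,-7,-2]
j=7: -7≤-2, i=3, swap(3,7) ⇒ [-9,-3,-6,-7,8,1,9,-1,-2]
swap(4,8) ⇒ [-9,-3,-6,-7,-2,1,9,-1,8]; return 4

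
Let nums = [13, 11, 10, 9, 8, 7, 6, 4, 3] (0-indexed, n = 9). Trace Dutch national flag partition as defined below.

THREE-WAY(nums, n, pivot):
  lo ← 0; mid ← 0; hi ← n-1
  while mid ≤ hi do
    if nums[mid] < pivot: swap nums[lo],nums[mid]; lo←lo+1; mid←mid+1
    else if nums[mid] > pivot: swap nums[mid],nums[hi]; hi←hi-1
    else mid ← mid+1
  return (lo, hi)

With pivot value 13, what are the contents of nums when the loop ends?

[11, 10, 9, 8, 7, 6, 4, 3, 13]

lo=0 mid=0 hi=8
13=13: mid=1
11<13: swap(0,1), lo=1 mid=2 ⇒ [11, 13, 10, 9, 8, 7, 6, 4, 3]
10<13: swap(1,2), lo=2 mid=3 ⇒ [11, 10, 13, 9, 8, 7, 6, 4, 3]
9<13: swap(2,3), lo=3 mid=4 ⇒ [11, 10, 9, 13, 8, 7, 6, 4, 3]
8<13: swap(3,4), lo=4 mid=5 ⇒ [11, 10, 9, 8, 13, 7, 6, 4, 3]
7<13: swap(4,5), lo=5 mid=6 ⇒ [11, 10, 9, 8, 7, 13, 6, 4, 3]
6<13: swap(5,6), lo=6 mid=7 ⇒ [11, 10, 9, 8, 7, 6, 13, 4, 3]
4<13: swap(6,7), lo=7 mid=8 ⇒ [11, 10, 9, 8, 7, 6, 4, 13, 3]
3<13: swap(7,8), lo=8 mid=9 ⇒ [11, 10, 9, 8, 7, 6, 4, 3, 13]
done. lo=8 hi=8; nums=[11, 10, 9, 8, 7, 6, 4, 3, 13]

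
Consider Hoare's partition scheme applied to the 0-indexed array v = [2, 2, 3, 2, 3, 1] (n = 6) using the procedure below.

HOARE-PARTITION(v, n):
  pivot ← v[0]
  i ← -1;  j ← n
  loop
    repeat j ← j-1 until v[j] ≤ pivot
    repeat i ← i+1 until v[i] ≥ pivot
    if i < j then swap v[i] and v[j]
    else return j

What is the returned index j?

pivot=2
j stops at 5 (1), i stops at 0 (2); swap ⇒ [1, 2, 3, 2, 3, 2]
j stops at 3 (2), i stops at 1 (2); swap ⇒ [1, 2, 3, 2, 3, 2]
j stops at 1, i stops at 2; i≥j ⇒ return 1. v=[1, 2, 3, 2, 3, 2]

1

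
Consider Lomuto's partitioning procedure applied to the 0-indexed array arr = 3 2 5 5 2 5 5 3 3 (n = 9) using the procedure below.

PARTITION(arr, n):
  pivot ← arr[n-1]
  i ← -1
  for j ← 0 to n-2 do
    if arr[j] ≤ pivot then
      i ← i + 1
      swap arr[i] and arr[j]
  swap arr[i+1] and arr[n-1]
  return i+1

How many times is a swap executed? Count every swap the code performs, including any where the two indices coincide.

5

pivot=3, i=-1
j=0: 3≤3, i=0, swap(0,0) ⇒ 3 2 5 5 2 5 5 3 3
j=1: 2≤3, i=1, swap(1,1) ⇒ 3 2 5 5 2 5 5 3 3
j=2: 5>3, skip
j=3: 5>3, skip
j=4: 2≤3, i=2, swap(2,4) ⇒ 3 2 2 5 5 5 5 3 3
j=5: 5>3, skip
j=6: 5>3, skip
j=7: 3≤3, i=3, swap(3,7) ⇒ 3 2 2 3 5 5 5 5 3
swap(4,8) ⇒ 3 2 2 3 3 5 5 5 5; return 4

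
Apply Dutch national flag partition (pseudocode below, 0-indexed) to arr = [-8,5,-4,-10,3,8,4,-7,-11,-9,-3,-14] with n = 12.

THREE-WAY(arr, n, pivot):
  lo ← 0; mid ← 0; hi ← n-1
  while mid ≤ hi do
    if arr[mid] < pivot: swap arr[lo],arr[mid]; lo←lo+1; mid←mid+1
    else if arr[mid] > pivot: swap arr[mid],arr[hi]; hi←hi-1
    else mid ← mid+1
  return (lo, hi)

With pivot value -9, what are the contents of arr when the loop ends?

lo=0 mid=0 hi=11
-8>-9: swap(0,11), hi=10 ⇒ [-14,5,-4,-10,3,8,4,-7,-11,-9,-3,-8]
-14<-9: swap(0,0), lo=1 mid=1 ⇒ [-14,5,-4,-10,3,8,4,-7,-11,-9,-3,-8]
5>-9: swap(1,10), hi=9 ⇒ [-14,-3,-4,-10,3,8,4,-7,-11,-9,5,-8]
-3>-9: swap(1,9), hi=8 ⇒ [-14,-9,-4,-10,3,8,4,-7,-11,-3,5,-8]
-9=-9: mid=2
-4>-9: swap(2,8), hi=7 ⇒ [-14,-9,-11,-10,3,8,4,-7,-4,-3,5,-8]
-11<-9: swap(1,2), lo=2 mid=3 ⇒ [-14,-11,-9,-10,3,8,4,-7,-4,-3,5,-8]
-10<-9: swap(2,3), lo=3 mid=4 ⇒ [-14,-11,-10,-9,3,8,4,-7,-4,-3,5,-8]
3>-9: swap(4,7), hi=6 ⇒ [-14,-11,-10,-9,-7,8,4,3,-4,-3,5,-8]
-7>-9: swap(4,6), hi=5 ⇒ [-14,-11,-10,-9,4,8,-7,3,-4,-3,5,-8]
4>-9: swap(4,5), hi=4 ⇒ [-14,-11,-10,-9,8,4,-7,3,-4,-3,5,-8]
8>-9: swap(4,4), hi=3 ⇒ [-14,-11,-10,-9,8,4,-7,3,-4,-3,5,-8]
done. lo=3 hi=3; arr=[-14,-11,-10,-9,8,4,-7,3,-4,-3,5,-8]

[-14,-11,-10,-9,8,4,-7,3,-4,-3,5,-8]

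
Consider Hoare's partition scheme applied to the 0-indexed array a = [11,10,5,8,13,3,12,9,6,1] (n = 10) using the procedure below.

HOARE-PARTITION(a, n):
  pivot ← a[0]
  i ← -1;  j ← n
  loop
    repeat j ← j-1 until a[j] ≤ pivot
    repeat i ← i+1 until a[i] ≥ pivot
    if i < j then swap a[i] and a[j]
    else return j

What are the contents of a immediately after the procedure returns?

pivot=11
j stops at 9 (1), i stops at 0 (11); swap ⇒ [1,10,5,8,13,3,12,9,6,11]
j stops at 8 (6), i stops at 4 (13); swap ⇒ [1,10,5,8,6,3,12,9,13,11]
j stops at 7 (9), i stops at 6 (12); swap ⇒ [1,10,5,8,6,3,9,12,13,11]
j stops at 6, i stops at 7; i≥j ⇒ return 6. a=[1,10,5,8,6,3,9,12,13,11]

[1,10,5,8,6,3,9,12,13,11]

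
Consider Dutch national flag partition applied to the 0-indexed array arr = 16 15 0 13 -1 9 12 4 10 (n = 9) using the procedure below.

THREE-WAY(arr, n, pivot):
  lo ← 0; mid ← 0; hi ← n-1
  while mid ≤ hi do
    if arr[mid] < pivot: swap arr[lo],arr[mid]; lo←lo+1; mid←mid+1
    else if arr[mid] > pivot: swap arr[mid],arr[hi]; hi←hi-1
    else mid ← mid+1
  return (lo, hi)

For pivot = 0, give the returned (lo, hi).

lo=0 mid=0 hi=8
16>0: swap(0,8), hi=7 ⇒ 10 15 0 13 -1 9 12 4 16
10>0: swap(0,7), hi=6 ⇒ 4 15 0 13 -1 9 12 10 16
4>0: swap(0,6), hi=5 ⇒ 12 15 0 13 -1 9 4 10 16
12>0: swap(0,5), hi=4 ⇒ 9 15 0 13 -1 12 4 10 16
9>0: swap(0,4), hi=3 ⇒ -1 15 0 13 9 12 4 10 16
-1<0: swap(0,0), lo=1 mid=1 ⇒ -1 15 0 13 9 12 4 10 16
15>0: swap(1,3), hi=2 ⇒ -1 13 0 15 9 12 4 10 16
13>0: swap(1,2), hi=1 ⇒ -1 0 13 15 9 12 4 10 16
0=0: mid=2
done. lo=1 hi=1; arr=-1 0 13 15 9 12 4 10 16

(1, 1)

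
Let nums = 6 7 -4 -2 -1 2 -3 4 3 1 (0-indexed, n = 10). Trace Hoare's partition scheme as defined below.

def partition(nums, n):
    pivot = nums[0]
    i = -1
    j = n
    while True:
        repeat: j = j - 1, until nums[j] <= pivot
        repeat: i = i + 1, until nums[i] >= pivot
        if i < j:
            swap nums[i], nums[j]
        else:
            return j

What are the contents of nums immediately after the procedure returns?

1 3 -4 -2 -1 2 -3 4 7 6

pivot=6
j stops at 9 (1), i stops at 0 (6); swap ⇒ 1 7 -4 -2 -1 2 -3 4 3 6
j stops at 8 (3), i stops at 1 (7); swap ⇒ 1 3 -4 -2 -1 2 -3 4 7 6
j stops at 7, i stops at 8; i≥j ⇒ return 7. nums=1 3 -4 -2 -1 2 -3 4 7 6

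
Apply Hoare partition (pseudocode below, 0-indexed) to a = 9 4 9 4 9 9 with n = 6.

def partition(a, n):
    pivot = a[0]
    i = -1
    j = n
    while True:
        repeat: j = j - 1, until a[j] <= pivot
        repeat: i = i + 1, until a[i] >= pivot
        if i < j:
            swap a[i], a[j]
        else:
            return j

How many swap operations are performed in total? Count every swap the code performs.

pivot=9
j stops at 5 (9), i stops at 0 (9); swap ⇒ 9 4 9 4 9 9
j stops at 4 (9), i stops at 2 (9); swap ⇒ 9 4 9 4 9 9
j stops at 3, i stops at 4; i≥j ⇒ return 3. a=9 4 9 4 9 9

2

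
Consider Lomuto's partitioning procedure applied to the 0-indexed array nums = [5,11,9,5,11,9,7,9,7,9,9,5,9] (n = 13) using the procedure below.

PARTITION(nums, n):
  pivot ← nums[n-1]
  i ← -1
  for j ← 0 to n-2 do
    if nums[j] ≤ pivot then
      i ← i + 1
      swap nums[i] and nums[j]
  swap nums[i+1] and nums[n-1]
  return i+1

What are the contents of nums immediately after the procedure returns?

[5,9,5,9,7,9,7,9,9,5,9,11,11]

pivot=9, i=-1
j=0: 5≤9, i=0, swap(0,0) ⇒ [5,11,9,5,11,9,7,9,7,9,9,5,9]
j=1: 11>9, skip
j=2: 9≤9, i=1, swap(1,2) ⇒ [5,9,11,5,11,9,7,9,7,9,9,5,9]
j=3: 5≤9, i=2, swap(2,3) ⇒ [5,9,5,11,11,9,7,9,7,9,9,5,9]
j=4: 11>9, skip
j=5: 9≤9, i=3, swap(3,5) ⇒ [5,9,5,9,11,11,7,9,7,9,9,5,9]
j=6: 7≤9, i=4, swap(4,6) ⇒ [5,9,5,9,7,11,11,9,7,9,9,5,9]
j=7: 9≤9, i=5, swap(5,7) ⇒ [5,9,5,9,7,9,11,11,7,9,9,5,9]
j=8: 7≤9, i=6, swap(6,8) ⇒ [5,9,5,9,7,9,7,11,11,9,9,5,9]
j=9: 9≤9, i=7, swap(7,9) ⇒ [5,9,5,9,7,9,7,9,11,11,9,5,9]
j=10: 9≤9, i=8, swap(8,10) ⇒ [5,9,5,9,7,9,7,9,9,11,11,5,9]
j=11: 5≤9, i=9, swap(9,11) ⇒ [5,9,5,9,7,9,7,9,9,5,11,11,9]
swap(10,12) ⇒ [5,9,5,9,7,9,7,9,9,5,9,11,11]; return 10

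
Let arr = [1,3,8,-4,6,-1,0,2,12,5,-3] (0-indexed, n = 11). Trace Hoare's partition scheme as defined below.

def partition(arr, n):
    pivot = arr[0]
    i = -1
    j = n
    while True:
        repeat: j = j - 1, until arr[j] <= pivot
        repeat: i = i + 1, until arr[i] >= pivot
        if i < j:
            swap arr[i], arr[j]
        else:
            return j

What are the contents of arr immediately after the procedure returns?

pivot=1
j stops at 10 (-3), i stops at 0 (1); swap ⇒ [-3,3,8,-4,6,-1,0,2,12,5,1]
j stops at 6 (0), i stops at 1 (3); swap ⇒ [-3,0,8,-4,6,-1,3,2,12,5,1]
j stops at 5 (-1), i stops at 2 (8); swap ⇒ [-3,0,-1,-4,6,8,3,2,12,5,1]
j stops at 3, i stops at 4; i≥j ⇒ return 3. arr=[-3,0,-1,-4,6,8,3,2,12,5,1]

[-3,0,-1,-4,6,8,3,2,12,5,1]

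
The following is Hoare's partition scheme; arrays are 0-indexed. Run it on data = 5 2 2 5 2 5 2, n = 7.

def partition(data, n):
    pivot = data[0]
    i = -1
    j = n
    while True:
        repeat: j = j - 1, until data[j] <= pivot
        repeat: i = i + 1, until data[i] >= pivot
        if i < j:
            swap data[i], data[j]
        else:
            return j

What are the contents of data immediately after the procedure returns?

pivot=5
j stops at 6 (2), i stops at 0 (5); swap ⇒ 2 2 2 5 2 5 5
j stops at 5 (5), i stops at 3 (5); swap ⇒ 2 2 2 5 2 5 5
j stops at 4, i stops at 5; i≥j ⇒ return 4. data=2 2 2 5 2 5 5

2 2 2 5 2 5 5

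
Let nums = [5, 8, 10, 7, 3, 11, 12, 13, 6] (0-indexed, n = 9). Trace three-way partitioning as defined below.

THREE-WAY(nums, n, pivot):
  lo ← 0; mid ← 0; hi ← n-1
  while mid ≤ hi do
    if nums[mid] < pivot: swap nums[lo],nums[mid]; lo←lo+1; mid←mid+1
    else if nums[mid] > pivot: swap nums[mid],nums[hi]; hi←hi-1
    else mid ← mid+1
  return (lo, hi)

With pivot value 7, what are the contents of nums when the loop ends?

[5, 6, 3, 7, 11, 12, 13, 10, 8]

pivot = 7; lo=0, mid=0, hi=8
nums[mid]=5<7: swap nums[0],nums[0]; lo=1,mid=1 → [5, 8, 10, 7, 3, 11, 12, 13, 6]
nums[mid]=8>7: swap nums[1],nums[8]; hi=7 → [5, 6, 10, 7, 3, 11, 12, 13, 8]
nums[mid]=6<7: swap nums[1],nums[1]; lo=2,mid=2 → [5, 6, 10, 7, 3, 11, 12, 13, 8]
nums[mid]=10>7: swap nums[2],nums[7]; hi=6 → [5, 6, 13, 7, 3, 11, 12, 10, 8]
nums[mid]=13>7: swap nums[2],nums[6]; hi=5 → [5, 6, 12, 7, 3, 11, 13, 10, 8]
nums[mid]=12>7: swap nums[2],nums[5]; hi=4 → [5, 6, 11, 7, 3, 12, 13, 10, 8]
nums[mid]=11>7: swap nums[2],nums[4]; hi=3 → [5, 6, 3, 7, 11, 12, 13, 10, 8]
nums[mid]=3<7: swap nums[2],nums[2]; lo=3,mid=3 → [5, 6, 3, 7, 11, 12, 13, 10, 8]
nums[mid]=7=7: mid=4
end: lo=3, hi=3; nums = [5, 6, 3, 7, 11, 12, 13, 10, 8]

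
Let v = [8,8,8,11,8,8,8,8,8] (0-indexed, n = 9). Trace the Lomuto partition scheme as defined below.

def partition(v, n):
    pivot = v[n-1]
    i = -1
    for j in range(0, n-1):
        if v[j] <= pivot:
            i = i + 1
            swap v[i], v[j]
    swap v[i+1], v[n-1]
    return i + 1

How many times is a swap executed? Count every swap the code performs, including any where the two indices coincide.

pivot=8, i=-1
j=0: 8≤8, i=0, swap(0,0) ⇒ [8,8,8,11,8,8,8,8,8]
j=1: 8≤8, i=1, swap(1,1) ⇒ [8,8,8,11,8,8,8,8,8]
j=2: 8≤8, i=2, swap(2,2) ⇒ [8,8,8,11,8,8,8,8,8]
j=3: 11>8, skip
j=4: 8≤8, i=3, swap(3,4) ⇒ [8,8,8,8,11,8,8,8,8]
j=5: 8≤8, i=4, swap(4,5) ⇒ [8,8,8,8,8,11,8,8,8]
j=6: 8≤8, i=5, swap(5,6) ⇒ [8,8,8,8,8,8,11,8,8]
j=7: 8≤8, i=6, swap(6,7) ⇒ [8,8,8,8,8,8,8,11,8]
swap(7,8) ⇒ [8,8,8,8,8,8,8,8,11]; return 7

8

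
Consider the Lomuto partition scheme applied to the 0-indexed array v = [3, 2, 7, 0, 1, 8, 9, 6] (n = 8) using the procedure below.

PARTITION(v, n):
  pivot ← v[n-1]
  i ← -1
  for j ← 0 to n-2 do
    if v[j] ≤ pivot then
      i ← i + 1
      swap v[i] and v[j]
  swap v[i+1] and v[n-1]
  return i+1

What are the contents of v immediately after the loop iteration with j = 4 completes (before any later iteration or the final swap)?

[3, 2, 0, 1, 7, 8, 9, 6]

pivot=6, i=-1
j=0: 3≤6, i=0, swap(0,0) ⇒ [3, 2, 7, 0, 1, 8, 9, 6]
j=1: 2≤6, i=1, swap(1,1) ⇒ [3, 2, 7, 0, 1, 8, 9, 6]
j=2: 7>6, skip
j=3: 0≤6, i=2, swap(2,3) ⇒ [3, 2, 0, 7, 1, 8, 9, 6]
j=4: 1≤6, i=3, swap(3,4) ⇒ [3, 2, 0, 1, 7, 8, 9, 6]
(after j=4) v = [3, 2, 0, 1, 7, 8, 9, 6]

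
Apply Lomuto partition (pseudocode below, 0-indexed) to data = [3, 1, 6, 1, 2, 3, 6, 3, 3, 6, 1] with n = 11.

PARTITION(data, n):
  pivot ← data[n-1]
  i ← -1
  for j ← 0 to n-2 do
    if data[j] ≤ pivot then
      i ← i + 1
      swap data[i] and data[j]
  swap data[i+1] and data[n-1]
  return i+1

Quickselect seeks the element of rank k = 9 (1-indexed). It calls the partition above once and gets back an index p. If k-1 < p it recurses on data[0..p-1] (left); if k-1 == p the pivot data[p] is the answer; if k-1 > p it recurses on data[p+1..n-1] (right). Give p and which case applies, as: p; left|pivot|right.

2; right

pivot=1, i=-1
j=0: 3>1, skip
j=1: 1≤1, i=0, swap(0,1) ⇒ [1, 3, 6, 1, 2, 3, 6, 3, 3, 6, 1]
j=2: 6>1, skip
j=3: 1≤1, i=1, swap(1,3) ⇒ [1, 1, 6, 3, 2, 3, 6, 3, 3, 6, 1]
j=4: 2>1, skip
j=5: 3>1, skip
j=6: 6>1, skip
j=7: 3>1, skip
j=8: 3>1, skip
j=9: 6>1, skip
swap(2,10) ⇒ [1, 1, 1, 3, 2, 3, 6, 3, 3, 6, 6]; return 2
p = 2; k-1 = 8 > 2 ⇒ right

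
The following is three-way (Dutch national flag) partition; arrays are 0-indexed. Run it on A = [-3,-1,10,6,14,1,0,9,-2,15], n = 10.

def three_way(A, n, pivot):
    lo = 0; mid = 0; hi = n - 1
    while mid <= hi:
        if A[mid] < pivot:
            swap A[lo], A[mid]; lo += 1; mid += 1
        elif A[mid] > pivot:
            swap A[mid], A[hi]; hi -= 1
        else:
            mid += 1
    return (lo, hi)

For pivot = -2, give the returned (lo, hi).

pivot = -2; lo=0, mid=0, hi=9
A[mid]=-3<-2: swap A[0],A[0]; lo=1,mid=1 → [-3,-1,10,6,14,1,0,9,-2,15]
A[mid]=-1>-2: swap A[1],A[9]; hi=8 → [-3,15,10,6,14,1,0,9,-2,-1]
A[mid]=15>-2: swap A[1],A[8]; hi=7 → [-3,-2,10,6,14,1,0,9,15,-1]
A[mid]=-2=-2: mid=2
A[mid]=10>-2: swap A[2],A[7]; hi=6 → [-3,-2,9,6,14,1,0,10,15,-1]
A[mid]=9>-2: swap A[2],A[6]; hi=5 → [-3,-2,0,6,14,1,9,10,15,-1]
A[mid]=0>-2: swap A[2],A[5]; hi=4 → [-3,-2,1,6,14,0,9,10,15,-1]
A[mid]=1>-2: swap A[2],A[4]; hi=3 → [-3,-2,14,6,1,0,9,10,15,-1]
A[mid]=14>-2: swap A[2],A[3]; hi=2 → [-3,-2,6,14,1,0,9,10,15,-1]
A[mid]=6>-2: swap A[2],A[2]; hi=1 → [-3,-2,6,14,1,0,9,10,15,-1]
end: lo=1, hi=1; A = [-3,-2,6,14,1,0,9,10,15,-1]

(1, 1)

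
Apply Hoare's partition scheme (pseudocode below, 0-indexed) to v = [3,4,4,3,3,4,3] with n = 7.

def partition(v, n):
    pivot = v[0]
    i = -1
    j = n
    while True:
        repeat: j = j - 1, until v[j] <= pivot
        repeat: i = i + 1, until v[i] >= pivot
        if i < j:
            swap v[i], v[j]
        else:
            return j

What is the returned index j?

pivot = v[0] = 3; i = -1, j = 7
j→6 (v[6]=3≤3), i→0 (v[0]=3≥3); i<j, swap → [3,4,4,3,3,4,3]
j→4 (v[4]=3≤3), i→1 (v[1]=4≥3); i<j, swap → [3,3,4,3,4,4,3]
j→3 (v[3]=3≤3), i→2 (v[2]=4≥3); i<j, swap → [3,3,3,4,4,4,3]
j→2, i→3; i≥j, return j=2. v = [3,3,3,4,4,4,3]

2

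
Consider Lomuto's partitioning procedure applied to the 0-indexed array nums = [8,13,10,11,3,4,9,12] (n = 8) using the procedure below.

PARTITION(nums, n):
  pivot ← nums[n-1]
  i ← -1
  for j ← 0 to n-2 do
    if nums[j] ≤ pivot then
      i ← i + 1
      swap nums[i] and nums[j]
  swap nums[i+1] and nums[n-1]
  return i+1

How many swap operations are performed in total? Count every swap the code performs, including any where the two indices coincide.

pivot = nums[7] = 12; i = -1
j=0: nums[0]=8 ≤ 12 → i=0, swap nums[0],nums[0] (no change) → [8,13,10,11,3,4,9,12]
j=1: nums[1]=13 > 12 → no swap
j=2: nums[2]=10 ≤ 12 → i=1, swap nums[1],nums[2] → [8,10,13,11,3,4,9,12]
j=3: nums[3]=11 ≤ 12 → i=2, swap nums[2],nums[3] → [8,10,11,13,3,4,9,12]
j=4: nums[4]=3 ≤ 12 → i=3, swap nums[3],nums[4] → [8,10,11,3,13,4,9,12]
j=5: nums[5]=4 ≤ 12 → i=4, swap nums[4],nums[5] → [8,10,11,3,4,13,9,12]
j=6: nums[6]=9 ≤ 12 → i=5, swap nums[5],nums[6] → [8,10,11,3,4,9,13,12]
final swap nums[6],nums[7] → [8,10,11,3,4,9,12,13]; return 6

7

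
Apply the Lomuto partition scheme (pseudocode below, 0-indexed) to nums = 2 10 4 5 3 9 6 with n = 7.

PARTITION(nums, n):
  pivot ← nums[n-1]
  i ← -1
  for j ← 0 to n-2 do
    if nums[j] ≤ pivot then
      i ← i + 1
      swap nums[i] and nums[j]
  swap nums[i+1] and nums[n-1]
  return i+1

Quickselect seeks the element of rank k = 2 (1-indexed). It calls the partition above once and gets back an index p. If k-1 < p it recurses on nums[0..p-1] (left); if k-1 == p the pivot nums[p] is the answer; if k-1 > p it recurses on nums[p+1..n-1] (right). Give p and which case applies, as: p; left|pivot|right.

4; left

pivot=6, i=-1
j=0: 2≤6, i=0, swap(0,0) ⇒ 2 10 4 5 3 9 6
j=1: 10>6, skip
j=2: 4≤6, i=1, swap(1,2) ⇒ 2 4 10 5 3 9 6
j=3: 5≤6, i=2, swap(2,3) ⇒ 2 4 5 10 3 9 6
j=4: 3≤6, i=3, swap(3,4) ⇒ 2 4 5 3 10 9 6
j=5: 9>6, skip
swap(4,6) ⇒ 2 4 5 3 6 9 10; return 4
p = 4; k-1 = 1 < 4 ⇒ left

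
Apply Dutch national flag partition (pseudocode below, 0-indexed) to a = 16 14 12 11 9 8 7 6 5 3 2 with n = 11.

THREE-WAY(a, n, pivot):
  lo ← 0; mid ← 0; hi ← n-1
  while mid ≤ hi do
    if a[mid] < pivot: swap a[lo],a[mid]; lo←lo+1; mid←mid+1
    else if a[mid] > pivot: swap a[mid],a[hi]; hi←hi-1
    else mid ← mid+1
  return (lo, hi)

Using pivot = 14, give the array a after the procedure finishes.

pivot = 14; lo=0, mid=0, hi=10
a[mid]=16>14: swap a[0],a[10]; hi=9 → 2 14 12 11 9 8 7 6 5 3 16
a[mid]=2<14: swap a[0],a[0]; lo=1,mid=1 → 2 14 12 11 9 8 7 6 5 3 16
a[mid]=14=14: mid=2
a[mid]=12<14: swap a[1],a[2]; lo=2,mid=3 → 2 12 14 11 9 8 7 6 5 3 16
a[mid]=11<14: swap a[2],a[3]; lo=3,mid=4 → 2 12 11 14 9 8 7 6 5 3 16
a[mid]=9<14: swap a[3],a[4]; lo=4,mid=5 → 2 12 11 9 14 8 7 6 5 3 16
a[mid]=8<14: swap a[4],a[5]; lo=5,mid=6 → 2 12 11 9 8 14 7 6 5 3 16
a[mid]=7<14: swap a[5],a[6]; lo=6,mid=7 → 2 12 11 9 8 7 14 6 5 3 16
a[mid]=6<14: swap a[6],a[7]; lo=7,mid=8 → 2 12 11 9 8 7 6 14 5 3 16
a[mid]=5<14: swap a[7],a[8]; lo=8,mid=9 → 2 12 11 9 8 7 6 5 14 3 16
a[mid]=3<14: swap a[8],a[9]; lo=9,mid=10 → 2 12 11 9 8 7 6 5 3 14 16
end: lo=9, hi=9; a = 2 12 11 9 8 7 6 5 3 14 16

2 12 11 9 8 7 6 5 3 14 16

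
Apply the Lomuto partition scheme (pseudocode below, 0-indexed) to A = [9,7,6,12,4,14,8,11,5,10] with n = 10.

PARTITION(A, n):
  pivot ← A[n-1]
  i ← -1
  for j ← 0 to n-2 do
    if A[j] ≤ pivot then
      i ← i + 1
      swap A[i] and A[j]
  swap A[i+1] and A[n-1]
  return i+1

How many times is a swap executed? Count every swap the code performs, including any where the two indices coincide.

7

pivot = A[9] = 10; i = -1
j=0: A[0]=9 ≤ 10 → i=0, swap A[0],A[0] (no change) → [9,7,6,12,4,14,8,11,5,10]
j=1: A[1]=7 ≤ 10 → i=1, swap A[1],A[1] (no change) → [9,7,6,12,4,14,8,11,5,10]
j=2: A[2]=6 ≤ 10 → i=2, swap A[2],A[2] (no change) → [9,7,6,12,4,14,8,11,5,10]
j=3: A[3]=12 > 10 → no swap
j=4: A[4]=4 ≤ 10 → i=3, swap A[3],A[4] → [9,7,6,4,12,14,8,11,5,10]
j=5: A[5]=14 > 10 → no swap
j=6: A[6]=8 ≤ 10 → i=4, swap A[4],A[6] → [9,7,6,4,8,14,12,11,5,10]
j=7: A[7]=11 > 10 → no swap
j=8: A[8]=5 ≤ 10 → i=5, swap A[5],A[8] → [9,7,6,4,8,5,12,11,14,10]
final swap A[6],A[9] → [9,7,6,4,8,5,10,11,14,12]; return 6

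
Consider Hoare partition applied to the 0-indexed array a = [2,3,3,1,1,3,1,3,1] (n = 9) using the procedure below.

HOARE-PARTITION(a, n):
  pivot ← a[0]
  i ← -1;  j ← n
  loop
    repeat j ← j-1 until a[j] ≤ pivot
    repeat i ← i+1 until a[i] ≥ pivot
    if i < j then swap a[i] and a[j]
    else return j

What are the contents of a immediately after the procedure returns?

pivot = a[0] = 2; i = -1, j = 9
j→8 (a[8]=1≤2), i→0 (a[0]=2≥2); i<j, swap → [1,3,3,1,1,3,1,3,2]
j→6 (a[6]=1≤2), i→1 (a[1]=3≥2); i<j, swap → [1,1,3,1,1,3,3,3,2]
j→4 (a[4]=1≤2), i→2 (a[2]=3≥2); i<j, swap → [1,1,1,1,3,3,3,3,2]
j→3, i→4; i≥j, return j=3. a = [1,1,1,1,3,3,3,3,2]

[1,1,1,1,3,3,3,3,2]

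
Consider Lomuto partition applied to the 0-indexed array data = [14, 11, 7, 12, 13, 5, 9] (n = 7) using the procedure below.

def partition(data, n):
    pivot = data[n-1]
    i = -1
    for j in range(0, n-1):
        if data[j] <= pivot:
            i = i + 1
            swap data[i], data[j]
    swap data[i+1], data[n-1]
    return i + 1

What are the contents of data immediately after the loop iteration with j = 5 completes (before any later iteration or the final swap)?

pivot = data[6] = 9; i = -1
j=0: data[0]=14 > 9 → no swap
j=1: data[1]=11 > 9 → no swap
j=2: data[2]=7 ≤ 9 → i=0, swap data[0],data[2] → [7, 11, 14, 12, 13, 5, 9]
j=3: data[3]=12 > 9 → no swap
j=4: data[4]=13 > 9 → no swap
j=5: data[5]=5 ≤ 9 → i=1, swap data[1],data[5] → [7, 5, 14, 12, 13, 11, 9]
(after j=5) data = [7, 5, 14, 12, 13, 11, 9]

[7, 5, 14, 12, 13, 11, 9]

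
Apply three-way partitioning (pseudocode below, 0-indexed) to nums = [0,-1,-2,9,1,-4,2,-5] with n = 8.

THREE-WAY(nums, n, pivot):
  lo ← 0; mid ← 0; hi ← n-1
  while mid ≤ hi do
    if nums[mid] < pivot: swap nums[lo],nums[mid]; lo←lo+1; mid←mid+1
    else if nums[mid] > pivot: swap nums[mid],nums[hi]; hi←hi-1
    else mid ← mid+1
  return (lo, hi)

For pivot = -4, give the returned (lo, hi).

(1, 1)

pivot = -4; lo=0, mid=0, hi=7
nums[mid]=0>-4: swap nums[0],nums[7]; hi=6 → [-5,-1,-2,9,1,-4,2,0]
nums[mid]=-5<-4: swap nums[0],nums[0]; lo=1,mid=1 → [-5,-1,-2,9,1,-4,2,0]
nums[mid]=-1>-4: swap nums[1],nums[6]; hi=5 → [-5,2,-2,9,1,-4,-1,0]
nums[mid]=2>-4: swap nums[1],nums[5]; hi=4 → [-5,-4,-2,9,1,2,-1,0]
nums[mid]=-4=-4: mid=2
nums[mid]=-2>-4: swap nums[2],nums[4]; hi=3 → [-5,-4,1,9,-2,2,-1,0]
nums[mid]=1>-4: swap nums[2],nums[3]; hi=2 → [-5,-4,9,1,-2,2,-1,0]
nums[mid]=9>-4: swap nums[2],nums[2]; hi=1 → [-5,-4,9,1,-2,2,-1,0]
end: lo=1, hi=1; nums = [-5,-4,9,1,-2,2,-1,0]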